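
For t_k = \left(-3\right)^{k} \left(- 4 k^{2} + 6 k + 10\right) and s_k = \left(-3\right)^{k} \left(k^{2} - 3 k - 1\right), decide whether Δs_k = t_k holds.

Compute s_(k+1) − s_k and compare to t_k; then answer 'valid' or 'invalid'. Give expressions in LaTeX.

s_(k+1) = (-3)**(k + 1)*(k**2 - k - 3)
s_(k+1) − s_k = (-3)**k*(-4*k**2 + 6*k + 10)
(s_(k+1) − s_k) − t_k = 0

Valid — Δs_k = t_k.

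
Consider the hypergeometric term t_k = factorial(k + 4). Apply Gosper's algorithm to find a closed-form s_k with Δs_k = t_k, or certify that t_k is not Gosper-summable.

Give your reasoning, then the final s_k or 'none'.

Compute t_(k+1)/t_k: get k + 5.
Normal form (A,B,C) = (k + 5, 1, 1).
f must satisfy (k + 5)·f(k+1) − (1)·f(k) = 1.
Degrees (1,0,0) ⇒ d ≤ -1.
d = -1 < 0 ⇒ no nonzero polynomial f; not summable.

none (Gosper's algorithm certifies no s_k)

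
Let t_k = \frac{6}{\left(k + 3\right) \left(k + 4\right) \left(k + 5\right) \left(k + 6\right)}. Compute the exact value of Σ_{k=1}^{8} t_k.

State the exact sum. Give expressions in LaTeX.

Compute t_(k+1)/t_k: get (k + 3)/(k + 7).
Gosper form: A/B · C(k+1)/C(k) with A=k + 3, B=k + 7, C=1.
Set up (k + 3)·f(k+1) − (k + 6)·f(k) − (1) = 0.
Degrees (1,1,0) ⇒ d ≤ 3.
Solving with deg f ≤ 3: f(k) = k*(k**2 + 12*k + 47)/180.
Then R = B(k−1)f/C = k*(k + 6)*(k**2 + 12*k + 47)/180, so s_k = R(k)·t_k = k*(k**2 + 12*k + 47)/(30*(k + 3)*(k + 4)*(k + 5)).
Check: Δs_k = 6/(k**4 + 18*k**3 + 119*k**2 + 342*k + 360). ✓
Telescoping: Σ = s_(9) − s_(1) = 59/1820 − (1/60) = 43/2730.

Σ = 43/2730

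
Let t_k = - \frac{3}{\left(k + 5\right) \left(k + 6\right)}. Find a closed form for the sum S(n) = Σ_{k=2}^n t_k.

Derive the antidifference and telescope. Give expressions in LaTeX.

r(k) = (k + 5)/(k + 7) after simplifying.
Normal form (A,B,C) = (k + 5, k + 7, 1).
Need (k + 5)·f(k+1) − (k + 6)·f(k) = 1.
Degrees (1,1,0) ⇒ d ≤ 1.
Coefficient equations give f(k) = k/5.
Then R = B(k−1)f/C = k*(k + 6)/5, so s_k = R(k)·t_k = -3*k/(5*k + 25).
Δs = -3/(k**2 + 11*k + 30), as required.
s_(n+1) = 3*(-n - 1)/(5*(n + 6)) and s_(2) = -6/35, so S(n) = 3*(1 - n)/(7*(n + 6)).

S(n) = \frac{3 \left(1 - n\right)}{7 \left(n + 6\right)}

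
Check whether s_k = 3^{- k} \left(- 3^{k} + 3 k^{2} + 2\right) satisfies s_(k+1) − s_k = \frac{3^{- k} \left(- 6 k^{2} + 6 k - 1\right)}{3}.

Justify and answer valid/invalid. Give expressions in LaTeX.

s_(k+1) = -1 + (k + 1)**2/3**k + 2/(3*3**k)
s_(k+1) − s_k = (-6*k**2 + 6*k - 1)/(3*3**k)
(s_(k+1) − s_k) − t_k = 0

valid; difference matches t_k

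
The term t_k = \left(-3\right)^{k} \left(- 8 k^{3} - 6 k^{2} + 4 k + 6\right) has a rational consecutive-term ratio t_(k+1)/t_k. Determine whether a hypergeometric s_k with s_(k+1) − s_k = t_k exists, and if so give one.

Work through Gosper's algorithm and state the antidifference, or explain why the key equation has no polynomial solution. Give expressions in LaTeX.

s_k = \left(-3\right)^{k} k \left(2 k^{2} - 3 k - 1\right)

Ratio r(k) = 3*(-4*k**3 - 15*k**2 - 16*k - 2)/(4*k**3 + 3*k**2 - 2*k - 3).
A = -3, B = 1, C = k**3 + 3*k**2/4 - k/2 - 3/4.
Need (-3)·f(k+1) − (1)·f(k) = k**3 + 3*k**2/4 - k/2 - 3/4.
d = 3 from the (0,0,3) case.
Match coefficients ⇒ f(k) = -k*(2*k**2 - 3*k - 1)/8.
Then R = B(k−1)f/C = -k*(2*k**2 - 3*k - 1)/(2*(4*k**3 + 3*k**2 - 2*k - 3)), so s_k = R(k)·t_k = (-3)**k*k*(2*k**2 - 3*k - 1).
Verify: (-3)**k*(-8*k**3 - 6*k**2 + 4*k + 6) matches t_k.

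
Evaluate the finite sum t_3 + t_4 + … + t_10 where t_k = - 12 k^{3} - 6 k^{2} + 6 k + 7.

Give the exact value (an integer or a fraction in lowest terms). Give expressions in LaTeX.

Σ = -38104

Compute t_(k+1)/t_k: get (12*k**3 + 42*k**2 + 42*k + 5)/(12*k**3 + 6*k**2 - 6*k - 7).
Take A(k)=1, B(k)=1, C(k)=k**3 + k**2/2 - k/2 - 7/12.
Set up (1)·f(k+1) − (1)·f(k) − (k**3 + k**2/2 - k/2 - 7/12) = 0.
Degrees (0,0,3) ⇒ d ≤ 4.
Coefficient equations give f(k) = k*(3*k**3 - 4*k**2 - 3*k - 3)/12.
Then R = B(k−1)f/C = k*(3*k**3 - 4*k**2 - 3*k - 3)/(12*k**3 + 6*k**2 - 6*k - 7), so s_k = R(k)·t_k = k*(-3*k**3 + 4*k**2 + 3*k + 3).
Δs = -12*k**3 - 6*k**2 + 6*k + 7, as required.
Σ_(k=3)^(10) t_k = s_(11) − s_(3) = -38203 − (-99) = -38104.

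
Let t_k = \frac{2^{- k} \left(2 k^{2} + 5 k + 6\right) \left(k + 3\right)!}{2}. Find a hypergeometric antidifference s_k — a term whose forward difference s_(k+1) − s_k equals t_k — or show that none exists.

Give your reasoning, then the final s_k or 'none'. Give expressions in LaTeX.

s_k = 2^{- k} \left(2 k - 1\right) \left(k + 3\right)!

Compute t_(k+1)/t_k: get (k + 4)*(5*k + 2*(k + 1)**2 + 11)/(2*(2*k**2 + 5*k + 6)).
Normal form (A,B,C) = (k/2 + 2, 1, k**2 + 5*k/2 + 3).
Key eq: (k/2 + 2)·f(k+1) = (1)·f(k) + (k**2 + 5*k/2 + 3).
From deg A=1, deg B=0, deg C=2: d=1.
A polynomial solution: f(k) = 2*k - 1.
Then R = B(k−1)f/C = 2*(2*k - 1)/(2*k**2 + 5*k + 6), so s_k = R(k)·t_k = (2*k - 1)*factorial(k + 3)/2**k.
Δs = (2*k**2 + 5*k + 6)*factorial(k + 3)/(2*2**k), as required.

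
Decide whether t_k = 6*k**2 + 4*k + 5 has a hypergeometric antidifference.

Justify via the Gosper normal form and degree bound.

Yes. s_k = k*(2*k**2 - k + 4).

Ratio r(k) = (6*k**2 + 16*k + 15)/(6*k**2 + 4*k + 5).
Take A(k)=1, B(k)=1, C(k)=k**2 + 2*k/3 + 5/6.
Set up (1)·f(k+1) − (1)·f(k) − (k**2 + 2*k/3 + 5/6) = 0.
deg f ≤ 3 (via 0,0,2).
A polynomial solution: f(k) = k*(2*k**2 - k + 4)/6.
Get s_k = R·t_k = k*(2*k**2 - k + 4) with R(k) = B(k−1)f(k)/C(k) = k*(2*k**2 - k + 4)/(6*k**2 + 4*k + 5).
Δs = 6*k**2 + 4*k + 5, as required.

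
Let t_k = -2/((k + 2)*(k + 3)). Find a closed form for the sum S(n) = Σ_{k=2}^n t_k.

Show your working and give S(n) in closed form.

S(n) = (1 - n)/(2*(n + 3))

Compute t_(k+1)/t_k: get (k + 2)/(k + 4).
Gosper form: A/B · C(k+1)/C(k) with A=k + 2, B=k + 4, C=1.
Set up (k + 2)·f(k+1) − (k + 3)·f(k) − (1) = 0.
From deg A=1, deg B=1, deg C=0: d=1.
Solving with deg f ≤ 1: f(k) = k/2.
So s_k = (B(k−1)f/C)·t_k = (k*(k + 3)/2)·t_k = -k/(k + 2).
Δs = -2/(k**2 + 5*k + 6), as required.
Telescope: S(n) = s_(n+1) − s_(2) = (-n - 1)/(n + 3) − (-1/2) = (1 - n)/(2*(n + 3)).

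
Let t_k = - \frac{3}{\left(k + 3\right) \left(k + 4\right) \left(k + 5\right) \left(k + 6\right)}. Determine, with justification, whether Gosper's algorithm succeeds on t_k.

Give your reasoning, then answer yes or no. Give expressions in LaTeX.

Ratio r(k) = (k + 3)/(k + 7).
A = k + 3, B = k + 7, C = 1.
Key eq: (k + 3)·f(k+1) = (k + 6)·f(k) + (1).
d = 3 from the (1,1,0) case.
Coefficient equations give f(k) = k*(k**2 + 12*k + 47)/180.
R(k) = B(k−1)·f(k)/C(k) = k*(k + 6)*(k**2 + 12*k + 47)/180; s_k = R·t_k = k*(-k**2 - 12*k - 47)/(60*(k + 3)*(k + 4)*(k + 5)).
s_(k+1) − s_k = -3/(k**4 + 18*k**3 + 119*k**2 + 342*k + 360) = t_k.

Yes. s_k = \frac{k \left(- k^{2} - 12 k - 47\right)}{60 \left(k + 3\right) \left(k + 4\right) \left(k + 5\right)}.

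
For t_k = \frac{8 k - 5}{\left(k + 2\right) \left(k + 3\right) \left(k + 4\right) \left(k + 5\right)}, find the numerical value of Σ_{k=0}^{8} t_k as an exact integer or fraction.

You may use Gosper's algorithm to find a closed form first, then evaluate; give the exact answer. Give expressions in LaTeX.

Ratio r(k) = (k + 2)*(8*k + 3)/((k + 6)*(8*k - 5)).
Factor: A=k + 2; B=k + 6; C=k - 5/8.
Key eq: (k + 2)·f(k+1) = (k + 5)·f(k) + (k - 5/8).
From deg A=1, deg B=1, deg C=1: d=3.
Solve for f: f(k) = k*(k - 5)*(k + 14)/192 (degree 3 ≤ 3).
R(k) = B(k−1)·f(k)/C(k) = k*(k - 5)*(k + 5)*(k + 14)/(24*(8*k - 5)); s_k = R·t_k = k*(k**2 + 9*k - 70)/(24*(k + 2)*(k + 3)*(k + 4)).
s_(k+1) − s_k = (8*k - 5)/(k**4 + 14*k**3 + 71*k**2 + 154*k + 120) = t_k.
Telescoping: Σ = s_(9) − s_(0) = 23/1144 − (0) = 23/1144.

Σ = 23/1144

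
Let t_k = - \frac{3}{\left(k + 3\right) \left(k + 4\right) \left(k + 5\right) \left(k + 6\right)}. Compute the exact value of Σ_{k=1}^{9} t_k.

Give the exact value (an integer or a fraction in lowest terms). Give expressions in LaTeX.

Σ = -29/3640

Ratio r(k) = (k + 3)/(k + 7).
Take A(k)=k + 3, B(k)=k + 7, C(k)=1.
Solve (k + 3)·f(k+1) − (k + 6)·f(k) = 1.
Bound: deg f ≤ 3.
Solve for f: f(k) = k*(k**2 + 12*k + 47)/180 (degree 3 ≤ 3).
Certificate R = B(k−1)f/C = k*(k + 6)*(k**2 + 12*k + 47)/180 gives s_k = k*(-k**2 - 12*k - 47)/(60*(k + 3)*(k + 4)*(k + 5)).
Δs = -3/(k**4 + 18*k**3 + 119*k**2 + 342*k + 360), as required.
Telescoping: Σ = s_(10) − s_(1) = -89/5460 − (-1/120) = -29/3640.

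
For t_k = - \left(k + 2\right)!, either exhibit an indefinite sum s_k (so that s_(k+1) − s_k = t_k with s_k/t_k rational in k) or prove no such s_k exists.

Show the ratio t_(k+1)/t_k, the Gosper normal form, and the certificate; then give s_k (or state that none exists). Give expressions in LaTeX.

r(k) = k + 3 after simplifying.
Normal form (A,B,C) = (k + 3, 1, 1).
Solve (k + 3)·f(k+1) − (1)·f(k) = 1.
From deg A=1, deg B=0, deg C=0: d=-1.
Bound -1 < 0, so the key equation has no polynomial solution.

none — t_k is not Gosper-summable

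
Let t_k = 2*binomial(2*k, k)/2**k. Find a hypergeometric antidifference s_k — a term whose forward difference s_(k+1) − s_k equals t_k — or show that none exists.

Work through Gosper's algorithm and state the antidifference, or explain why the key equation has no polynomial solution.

none (Gosper's algorithm certifies no s_k)

Compute t_(k+1)/t_k: get (2*k + 1)/(k + 1).
So A=2*k + 1 and B=k + 1, with C=1.
Set up (2*k + 1)·f(k+1) − (k)·f(k) − (1) = 0.
From deg A=1, deg B=1, deg C=0: d=-1.
Bound -1 < 0, so the key equation has no polynomial solution.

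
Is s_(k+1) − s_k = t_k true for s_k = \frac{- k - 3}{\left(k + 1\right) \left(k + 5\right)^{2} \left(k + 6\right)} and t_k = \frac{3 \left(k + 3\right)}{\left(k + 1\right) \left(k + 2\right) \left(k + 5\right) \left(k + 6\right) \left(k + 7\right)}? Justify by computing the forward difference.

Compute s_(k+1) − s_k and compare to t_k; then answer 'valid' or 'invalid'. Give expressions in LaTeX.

Invalid: residual \frac{2 \left(- 4 k^{2} - 33 k - 59\right)}{k^{7} + 32 k^{6} + 424 k^{5} + 2990 k^{4} + 11971 k^{3} + 26714 k^{2} + 29940 k + 12600} ≠ 0.

s_(k+1) = (-k - 4)/((k + 2)*(k + 6)**2*(k + 7))
s_(k+1) − s_k = (-(k + 1)*(k + 4)*(k + 5)**2 + (k + 2)*(k + 3)*(k + 6)*(k + 7))/((k + 1)*(k + 2)*(k + 5)**2*(k + 6)**2*(k + 7))
(s_(k+1) − s_k) − t_k = 2*(-4*k**2 - 33*k - 59)/(k**7 + 32*k**6 + 424*k**5 + 2990*k**4 + 11971*k**3 + 26714*k**2 + 29940*k + 12600)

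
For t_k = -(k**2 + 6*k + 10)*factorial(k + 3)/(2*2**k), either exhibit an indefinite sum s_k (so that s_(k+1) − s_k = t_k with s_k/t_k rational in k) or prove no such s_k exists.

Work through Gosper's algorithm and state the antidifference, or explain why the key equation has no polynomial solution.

Compute t_(k+1)/t_k: get (k + 4)*(6*k + (k + 1)**2 + 16)/(2*(k**2 + 6*k + 10)).
Take A(k)=k/2 + 2, B(k)=1, C(k)=k**2 + 6*k + 10.
Set up (k/2 + 2)·f(k+1) − (1)·f(k) − (k**2 + 6*k + 10) = 0.
d = 1 from the (1,0,2) case.
A polynomial solution: f(k) = 2*(k + 3).
So s_k = (B(k−1)f/C)·t_k = (2*(k + 3)/(k**2 + 6*k + 10))·t_k = -(k + 3)*factorial(k + 3)/2**k.
Δs = -(k**2 + 6*k + 10)*factorial(k + 3)/(2*2**k), as required.

s_k = -(k + 3)*factorial(k + 3)/2**k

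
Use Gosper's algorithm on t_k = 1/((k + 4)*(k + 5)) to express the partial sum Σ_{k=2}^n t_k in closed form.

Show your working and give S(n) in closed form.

Step 1: r(k) = (k + 4)/(k + 6).
A = k + 4, B = k + 6, C = 1.
Need (k + 4)·f(k+1) − (k + 5)·f(k) = 1.
d = 1 from the (1,1,0) case.
Solve for f: f(k) = k/4 (degree 1 ≤ 1).
R(k) = B(k−1)·f(k)/C(k) = k*(k + 5)/4; s_k = R·t_k = k/(4*(k + 4)).
Verify: 1/(k**2 + 9*k + 20) matches t_k.
Telescope: S(n) = s_(n+1) − s_(2) = (n + 1)/(4*(n + 5)) − (1/12) = (n - 1)/(6*(n + 5)).

S(n) = (n - 1)/(6*(n + 5))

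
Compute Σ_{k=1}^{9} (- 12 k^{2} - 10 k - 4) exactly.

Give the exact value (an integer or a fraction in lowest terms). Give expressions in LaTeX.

Σ = -3906

r(k) = (6*k**2 + 17*k + 13)/(6*k**2 + 5*k + 2) after simplifying.
Factor: A=1; B=1; C=k**2 + 5*k/6 + 1/3.
Set up (1)·f(k+1) − (1)·f(k) − (k**2 + 5*k/6 + 1/3) = 0.
Bound: deg f ≤ 3.
Match coefficients ⇒ f(k) = k*(4*k**2 - k + 1)/12.
Get s_k = R·t_k = k*(-4*k**2 + k - 1) with R(k) = B(k−1)f(k)/C(k) = k*(4*k**2 - k + 1)/(2*(6*k**2 + 5*k + 2)).
s_(k+1) − s_k = -12*k**2 - 10*k - 4 = t_k.
Σ_(k=1)^(9) t_k = s_(10) − s_(1) = -3910 − (-4) = -3906.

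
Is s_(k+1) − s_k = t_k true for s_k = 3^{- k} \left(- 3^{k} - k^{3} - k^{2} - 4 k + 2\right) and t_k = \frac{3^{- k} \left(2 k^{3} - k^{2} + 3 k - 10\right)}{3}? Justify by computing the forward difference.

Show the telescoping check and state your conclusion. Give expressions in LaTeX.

Valid — Δs_k = t_k.

s_(k+1) = (-3*3**k - k**3 - 4*k**2 - 9*k - 4)/(3*3**k)
s_(k+1) − s_k = (2*k**3 - k**2 + 3*k - 10)/(3*3**k)
(s_(k+1) − s_k) − t_k = 0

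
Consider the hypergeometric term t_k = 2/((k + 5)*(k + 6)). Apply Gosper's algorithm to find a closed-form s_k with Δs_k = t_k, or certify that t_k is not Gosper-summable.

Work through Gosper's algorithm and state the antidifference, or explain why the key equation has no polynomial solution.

r(k) = (k + 5)/(k + 7) after simplifying.
Gosper form: A/B · C(k+1)/C(k) with A=k + 5, B=k + 7, C=1.
f must satisfy (k + 5)·f(k+1) − (k + 6)·f(k) = 1.
deg f ≤ 1 (via 1,1,0).
A polynomial solution: f(k) = k/5.
Then R = B(k−1)f/C = k*(k + 6)/5, so s_k = R(k)·t_k = 2*k/(5*(k + 5)).
Verify: 2/(k**2 + 11*k + 30) matches t_k.

s_k = 2*k/(5*(k + 5))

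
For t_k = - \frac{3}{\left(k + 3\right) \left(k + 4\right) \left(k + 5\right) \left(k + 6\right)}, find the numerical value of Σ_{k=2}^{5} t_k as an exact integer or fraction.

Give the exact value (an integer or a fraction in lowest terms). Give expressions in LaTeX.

Σ = -13/3465

Step 1: r(k) = (k + 3)/(k + 7).
Gosper form: A/B · C(k+1)/C(k) with A=k + 3, B=k + 7, C=1.
f must satisfy (k + 3)·f(k+1) − (k + 6)·f(k) = 1.
Bound: deg f ≤ 3.
Solving with deg f ≤ 3: f(k) = k*(k**2 + 12*k + 47)/180.
R(k) = B(k−1)·f(k)/C(k) = k*(k + 6)*(k**2 + 12*k + 47)/180; s_k = R·t_k = k*(-k**2 - 12*k - 47)/(60*(k + 3)*(k + 4)*(k + 5)).
Check: Δs_k = -3/(k**4 + 18*k**3 + 119*k**2 + 342*k + 360). ✓
Evaluate s at k=6 and k=2: -31/1980 and -1/84; difference -13/3465.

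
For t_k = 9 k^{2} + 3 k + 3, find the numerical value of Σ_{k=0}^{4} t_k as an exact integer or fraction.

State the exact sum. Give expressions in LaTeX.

Compute t_(k+1)/t_k: get (k + 3*(k + 1)**2 + 2)/(3*k**2 + k + 1).
A = 1, B = 1, C = k**2 + k/3 + 1/3.
Need (1)·f(k+1) − (1)·f(k) = k**2 + k/3 + 1/3.
Bound: deg f ≤ 3.
Solving with deg f ≤ 3: f(k) = k*(k**2 - k + 1)/3.
Get s_k = R·t_k = 3*k*(k**2 - k + 1) with R(k) = B(k−1)f(k)/C(k) = k*(k**2 - k + 1)/(3*k**2 + k + 1).
Δs = 9*k**2 + 3*k + 3, as required.
Evaluate s at k=5 and k=0: 315 and 0; difference 315.

Σ = 315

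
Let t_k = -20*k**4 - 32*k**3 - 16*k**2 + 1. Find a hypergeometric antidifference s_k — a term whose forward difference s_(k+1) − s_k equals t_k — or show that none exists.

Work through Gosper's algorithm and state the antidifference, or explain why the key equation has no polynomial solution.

s_k = -4*k**5 + 2*k**4 + 4*k**3 - k

r(k) = (20*k**4 + 112*k**3 + 232*k**2 + 208*k + 67)/(20*k**4 + 32*k**3 + 16*k**2 - 1) after simplifying.
Factor: A=1; B=1; C=k**4 + 8*k**3/5 + 4*k**2/5 - 1/20.
Solve (1)·f(k+1) − (1)·f(k) = k**4 + 8*k**3/5 + 4*k**2/5 - 1/20.
deg f ≤ 5 (via 0,0,4).
Match coefficients ⇒ f(k) = k*(2*k - 1)*(2*k**3 - 2*k - 1)/20.
Then R = B(k−1)f/C = k*(2*k - 1)*(2*k**3 - 2*k - 1)/(20*k**4 + 32*k**3 + 16*k**2 - 1), so s_k = R(k)·t_k = -4*k**5 + 2*k**4 + 4*k**3 - k.
s_(k+1) − s_k = -20*k**4 - 32*k**3 - 16*k**2 + 1 = t_k.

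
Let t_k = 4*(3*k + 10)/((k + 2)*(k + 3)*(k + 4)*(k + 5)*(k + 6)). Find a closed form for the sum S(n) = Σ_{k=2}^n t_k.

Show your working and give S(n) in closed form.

S(n) = (n**3 + 14*n**2 + 63*n - 78)/(42*(n**3 + 14*n**2 + 63*n + 90))

Compute t_(k+1)/t_k: get (k + 2)*(3*k + 13)/((k + 7)*(3*k + 10)).
A = k + 2, B = k + 7, C = k + 10/3.
Need (k + 2)·f(k+1) − (k + 6)·f(k) = k + 10/3.
deg f ≤ 4 (via 1,1,1).
A polynomial solution: f(k) = k*(k + 3)*(k**2 + 11*k + 38)/120.
So s_k = (B(k−1)f/C)·t_k = (k*(k + 3)*(k + 6)*(k**2 + 11*k + 38)/(40*(3*k + 10)))·t_k = k*(k**2 + 11*k + 38)/(10*(k**3 + 11*k**2 + 38*k + 40)).
Check: Δs_k = 4*(3*k + 10)/(k**5 + 20*k**4 + 155*k**3 + 580*k**2 + 1044*k + 720). ✓
Evaluate: s_(n+1) = (n**3 + 14*n**2 + 63*n + 50)/(10*(n**3 + 14*n**2 + 63*n + 90)); subtract s_(2) = 8/105 ⇒ S(n) = (n**3 + 14*n**2 + 63*n - 78)/(42*(n**3 + 14*n**2 + 63*n + 90)).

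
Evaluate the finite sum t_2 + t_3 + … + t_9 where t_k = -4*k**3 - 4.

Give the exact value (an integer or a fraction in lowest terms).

Σ = -8128

Ratio r(k) = ((k + 1)**3 + 1)/(k**3 + 1).
Normal form (A,B,C) = (1, 1, k**3 + 1).
Solve (1)·f(k+1) − (1)·f(k) = k**3 + 1.
From deg A=0, deg B=0, deg C=3: d=4.
Coefficient equations give f(k) = k*(k + 1)*(k**2 - 3*k + 4)/4.
Then R = B(k−1)f/C = k*(k**2 - 3*k + 4)/(4*(k**2 - k + 1)), so s_k = R(k)·t_k = k*(-k**3 + 2*k**2 - k - 4).
s_(k+1) − s_k = -4*k**3 - 4 = t_k.
Σ_(k=2)^(9) t_k = s_(10) − s_(2) = -8140 − (-12) = -8128.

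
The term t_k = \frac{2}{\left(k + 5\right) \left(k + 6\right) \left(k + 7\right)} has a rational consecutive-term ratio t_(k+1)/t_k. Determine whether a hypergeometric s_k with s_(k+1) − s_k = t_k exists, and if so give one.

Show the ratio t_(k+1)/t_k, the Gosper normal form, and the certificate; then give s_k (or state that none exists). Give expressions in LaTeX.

s_k = \frac{k \left(k + 11\right)}{30 \left(k + 5\right) \left(k + 6\right)}

r(k) = (k + 5)/(k + 8) after simplifying.
So A=k + 5 and B=k + 8, with C=1.
Need (k + 5)·f(k+1) − (k + 7)·f(k) = 1.
Bound: deg f ≤ 2.
Coefficient equations give f(k) = k*(k + 11)/60.
So s_k = (B(k−1)f/C)·t_k = (k*(k + 7)*(k + 11)/60)·t_k = k*(k + 11)/(30*(k + 5)*(k + 6)).
Δs = 2/(k**3 + 18*k**2 + 107*k + 210), as required.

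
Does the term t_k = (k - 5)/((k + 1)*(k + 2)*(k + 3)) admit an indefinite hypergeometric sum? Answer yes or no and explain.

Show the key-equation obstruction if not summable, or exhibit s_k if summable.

r(k) = (k - 4)*(k + 1)/((k - 5)*(k + 4)) after simplifying.
Take A(k)=k + 1, B(k)=k + 4, C(k)=k - 5.
Need (k + 1)·f(k+1) − (k + 3)·f(k) = k - 5.
d = 2 from the (1,1,1) case.
Solve for f: f(k) = -k*(k + 4) (degree 2 ≤ 2).
R(k) = B(k−1)·f(k)/C(k) = -k*(k + 3)*(k + 4)/(k - 5); s_k = R·t_k = k*(-k - 4)/((k + 1)*(k + 2)).
Verify: (k - 5)/(k**3 + 6*k**2 + 11*k + 6) matches t_k.

Yes. s_k = k*(-k - 4)/((k + 1)*(k + 2)).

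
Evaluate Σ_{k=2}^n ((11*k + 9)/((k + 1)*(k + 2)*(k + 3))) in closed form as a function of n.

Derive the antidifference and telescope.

S(n) = (8*n**2 + 7*n - 15)/(3*(n**2 + 5*n + 6))

Step 1: r(k) = (k + 1)*(11*k + 20)/((k + 4)*(11*k + 9)).
A = k + 1, B = k + 4, C = k + 9/11.
Key eq: (k + 1)·f(k+1) = (k + 3)·f(k) + (k + 9/11).
From deg A=1, deg B=1, deg C=1: d=2.
Solve for f: f(k) = k*(5*k + 4)/11 (degree 2 ≤ 2).
Then R = B(k−1)f/C = k*(k + 3)*(5*k + 4)/(11*k + 9), so s_k = R(k)·t_k = k*(5*k + 4)/((k + 1)*(k + 2)).
Verify: (11*k + 9)/(k**3 + 6*k**2 + 11*k + 6) matches t_k.
s_(n+1) = (5*n**2 + 14*n + 9)/(n**2 + 5*n + 6) and s_(2) = 7/3, so S(n) = (8*n**2 + 7*n - 15)/(3*(n**2 + 5*n + 6)).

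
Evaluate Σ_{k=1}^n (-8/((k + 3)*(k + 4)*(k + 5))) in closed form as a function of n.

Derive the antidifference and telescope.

Step 1: r(k) = (k + 3)/(k + 6).
Take A(k)=k + 3, B(k)=k + 6, C(k)=1.
Solve (k + 3)·f(k+1) − (k + 5)·f(k) = 1.
From deg A=1, deg B=1, deg C=0: d=2.
Match coefficients ⇒ f(k) = k*(k + 7)/24.
Get s_k = R·t_k = k*(-k - 7)/(3*(k + 3)*(k + 4)) with R(k) = B(k−1)f(k)/C(k) = k*(k + 5)*(k + 7)/24.
Check: Δs_k = -8/(k**3 + 12*k**2 + 47*k + 60). ✓
Telescope: S(n) = s_(n+1) − s_(1) = (-n**2 - 9*n - 8)/(3*(n**2 + 9*n + 20)) − (-2/15) = n*(-n - 9)/(5*(n**2 + 9*n + 20)).

S(n) = n*(-n - 9)/(5*(n**2 + 9*n + 20))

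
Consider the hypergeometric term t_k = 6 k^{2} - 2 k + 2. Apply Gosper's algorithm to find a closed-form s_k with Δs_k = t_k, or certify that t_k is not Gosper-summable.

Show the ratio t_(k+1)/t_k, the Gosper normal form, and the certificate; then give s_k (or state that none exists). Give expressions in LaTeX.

The ratio is (-k + 3*(k + 1)**2)/(3*k**2 - k + 1).
Factor: A=1; B=1; C=k**2 - k/3 + 1/3.
f must satisfy (1)·f(k+1) − (1)·f(k) = k**2 - k/3 + 1/3.
deg f ≤ 3 (via 0,0,2).
Solve for f: f(k) = k*(k**2 - 2*k + 2)/3 (degree 3 ≤ 3).
Certificate R = B(k−1)f/C = k*(k**2 - 2*k + 2)/(3*k**2 - k + 1) gives s_k = 2*k*(k**2 - 2*k + 2).
Δs = 6*k**2 - 2*k + 2, as required.

s_k = 2 k \left(k^{2} - 2 k + 2\right)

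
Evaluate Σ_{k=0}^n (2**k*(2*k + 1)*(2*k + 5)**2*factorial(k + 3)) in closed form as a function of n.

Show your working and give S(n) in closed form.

Compute t_(k+1)/t_k: get 2*(k + 4)*(2*k + 3)*(2*k + 7)**2/((2*k + 1)*(2*k + 5)**2).
So A=2*k + 8 and B=1, with C=k**3 + 11*k**2/2 + 35*k/4 + 25/8.
Solve (2*k + 8)·f(k+1) − (1)·f(k) = k**3 + 11*k**2/2 + 35*k/4 + 25/8.
d = 2 from the (1,0,3) case.
Solve for f: f(k) = (2*k - 1)*(2*k + 1)/8 (degree 2 ≤ 2).
Get s_k = R·t_k = 2**k*(2*k - 1)*(2*k + 1)*factorial(k + 3) with R(k) = B(k−1)f(k)/C(k) = (2*k - 1)/(2*k + 5)**2.
Δs = 2**k*(2*k + 1)*(2*k + 5)**2*factorial(k + 3), as required.
Telescope: S(n) = s_(n+1) − s_(0) = 2**(n + 1)*(2*n + 1)*(2*n + 3)*factorial(n + 4) − (-6) = 8*2**n*n**2*factorial(n + 4) + 16*2**n*n*factorial(n + 4) + 6*2**n*factorial(n + 4) + 6.

S(n) = 8*2**n*n**2*factorial(n + 4) + 16*2**n*n*factorial(n + 4) + 6*2**n*factorial(n + 4) + 6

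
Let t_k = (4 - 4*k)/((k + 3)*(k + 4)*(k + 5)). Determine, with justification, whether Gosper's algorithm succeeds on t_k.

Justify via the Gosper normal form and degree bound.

Yes. s_k = -k*(k - 5)/(3*(k + 3)*(k + 4)).

Step 1: r(k) = k*(k + 3)/((k - 1)*(k + 6)).
Gosper form: A/B · C(k+1)/C(k) with A=k + 3, B=k + 6, C=k - 1.
Solve (k + 3)·f(k+1) − (k + 5)·f(k) = k - 1.
Bound: deg f ≤ 2.
Solving with deg f ≤ 2: f(k) = k*(k - 5)/12.
Certificate R = B(k−1)f/C = k*(k - 5)*(k + 5)/(12*(k - 1)) gives s_k = -k*(k - 5)/(3*(k + 3)*(k + 4)).
Check: Δs_k = 4*(1 - k)/(k**3 + 12*k**2 + 47*k + 60). ✓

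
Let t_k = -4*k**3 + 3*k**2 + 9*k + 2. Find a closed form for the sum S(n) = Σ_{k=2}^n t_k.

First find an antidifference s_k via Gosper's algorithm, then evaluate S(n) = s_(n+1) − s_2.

Ratio r(k) = (4*k**3 + 9*k**2 - 3*k - 10)/(4*k**3 - 3*k**2 - 9*k - 2).
A = 1, B = 1, C = k**3 - 3*k**2/4 - 9*k/4 - 1/2.
Key eq: (1)·f(k+1) = (1)·f(k) + (k**3 - 3*k**2/4 - 9*k/4 - 1/2).
Degrees (0,0,3) ⇒ d ≤ 4.
Coefficient equations give f(k) = k*(k + 1)*(k**2 - 4*k + 2)/4.
So s_k = (B(k−1)f/C)·t_k = (k*(k**2 - 4*k + 2)/((k - 2)*(4*k + 1)))·t_k = k*(-k**3 + 3*k**2 + 2*k - 2).
Check: Δs_k = -4*k**3 + 3*k**2 + 9*k + 2. ✓
s_(n+1) = -n**4 - n**3 + 5*n**2 + 7*n + 2 and s_(2) = 12, so S(n) = -n**4 - n**3 + 5*n**2 + 7*n - 10.

S(n) = -n**4 - n**3 + 5*n**2 + 7*n - 10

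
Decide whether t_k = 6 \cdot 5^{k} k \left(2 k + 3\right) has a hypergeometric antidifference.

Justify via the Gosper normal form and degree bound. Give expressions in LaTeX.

r(k) = 5*(k + 1)*(2*k + 5)/(k*(2*k + 3)) after simplifying.
Factor: A=5; B=1; C=k**2 + 3*k/2.
f must satisfy (5)·f(k+1) − (1)·f(k) = k**2 + 3*k/2.
Degrees (0,0,2) ⇒ d ≤ 2.
Solve for f: f(k) = k*(k - 1)/4 (degree 2 ≤ 2).
Get s_k = R·t_k = 3*5**k*k*(k - 1) with R(k) = B(k−1)f(k)/C(k) = (k - 1)/(2*(2*k + 3)).
s_(k+1) − s_k = 6*5**k*k*(2*k + 3) = t_k.

Yes. s_k = 3 \cdot 5^{k} k \left(k - 1\right).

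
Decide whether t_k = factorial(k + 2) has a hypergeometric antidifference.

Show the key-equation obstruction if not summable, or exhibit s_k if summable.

No — t_k has no hypergeometric antidifference.

r(k) = k + 3 after simplifying.
A = k + 3, B = 1, C = 1.
Set up (k + 3)·f(k+1) − (1)·f(k) − (1) = 0.
Degrees (1,0,0) ⇒ d ≤ -1.
d = -1 < 0 ⇒ no nonzero polynomial f; not summable.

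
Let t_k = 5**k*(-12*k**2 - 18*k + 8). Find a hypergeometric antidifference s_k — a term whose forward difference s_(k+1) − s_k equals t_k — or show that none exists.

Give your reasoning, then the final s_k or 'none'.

Step 1: r(k) = 5*(6*k**2 + 21*k + 11)/(6*k**2 + 9*k - 4).
Take A(k)=5, B(k)=1, C(k)=k**2 + 3*k/2 - 2/3.
Need (5)·f(k+1) − (1)·f(k) = k**2 + 3*k/2 - 2/3.
d = 2 from the (0,0,2) case.
Match coefficients ⇒ f(k) = (3*k**2 - 3*k - 2)/12.
Then R = B(k−1)f/C = (3*k**2 - 3*k - 2)/(2*(6*k**2 + 9*k - 4)), so s_k = R(k)·t_k = 5**k*(-3*k**2 + 3*k + 2).
Δs = 5**k*(-12*k**2 - 18*k + 8), as required.

s_k = 5**k*(-3*k**2 + 3*k + 2)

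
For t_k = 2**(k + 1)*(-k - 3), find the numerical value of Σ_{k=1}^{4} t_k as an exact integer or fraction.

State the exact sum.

Σ = -376

Ratio r(k) = 2*(k + 4)/(k + 3).
Take A(k)=2, B(k)=1, C(k)=k + 3.
f must satisfy (2)·f(k+1) − (1)·f(k) = k + 3.
From deg A=0, deg B=0, deg C=1: d=1.
Match coefficients ⇒ f(k) = k + 1.
R(k) = B(k−1)·f(k)/C(k) = (k + 1)/(k + 3); s_k = R·t_k = 2**(k + 1)*(-k - 1).
Δs = 2**(k + 1)*(-k - 3), as required.
Evaluate s at k=5 and k=1: -384 and -8; difference -376.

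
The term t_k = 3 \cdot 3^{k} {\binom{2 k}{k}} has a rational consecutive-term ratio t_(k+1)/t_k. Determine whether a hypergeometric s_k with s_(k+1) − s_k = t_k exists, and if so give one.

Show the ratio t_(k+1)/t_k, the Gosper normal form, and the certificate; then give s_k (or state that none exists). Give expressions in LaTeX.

t_(k+1)/t_k = 6*(2*k + 1)/(k + 1).
Normal form (A,B,C) = (12*k + 6, k + 1, 1).
f must satisfy (12*k + 6)·f(k+1) − (k)·f(k) = 1.
From deg A=1, deg B=1, deg C=0: d=-1.
Bound -1 < 0, so the key equation has no polynomial solution.

none (Gosper's algorithm certifies no s_k)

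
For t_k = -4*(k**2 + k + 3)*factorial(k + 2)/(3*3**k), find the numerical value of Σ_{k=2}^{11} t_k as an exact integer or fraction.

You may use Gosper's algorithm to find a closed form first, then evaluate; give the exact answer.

r(k) = (k + 3)*(k + (k + 1)**2 + 4)/(3*(k**2 + k + 3)) after simplifying.
Normal form (A,B,C) = (k/3 + 1, 1, k**2 + k + 3).
Need (k/3 + 1)·f(k+1) − (1)·f(k) = k**2 + k + 3.
deg f ≤ 1 (via 1,0,2).
Solving with deg f ≤ 1: f(k) = 3*k.
Certificate R = B(k−1)f/C = 3*k/(k**2 + k + 3) gives s_k = -4*k*factorial(k + 2)/3**k.
s_(k+1) − s_k = -4*(k**2 + k + 3)*factorial(k + 2)/(3*3**k) = t_k.
Σ_(k=2)^(11) t_k = s_(12) − s_(2) = -5740134400/729 − (-64/3) = -5740118848/729.

Σ = -5740118848/729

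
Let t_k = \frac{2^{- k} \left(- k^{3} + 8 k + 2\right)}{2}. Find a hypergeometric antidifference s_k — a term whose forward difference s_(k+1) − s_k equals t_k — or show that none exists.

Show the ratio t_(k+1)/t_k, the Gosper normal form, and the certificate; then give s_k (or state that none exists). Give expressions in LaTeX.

s_k = 2^{- k} \left(k^{3} + 3 k^{2} + k + 3\right)

r(k) = (8*k - (k + 1)**3 + 10)/(2*(-k**3 + 8*k + 2)) after simplifying.
Take A(k)=1/2, B(k)=1, C(k)=k**3 - 8*k - 2.
Key eq: (1/2)·f(k+1) = (1)·f(k) + (k**3 - 8*k - 2).
d = 3 from the (0,0,3) case.
Solve for f: f(k) = -2*(k + 3)*(k**2 + 1) (degree 3 ≤ 3).
Then R = B(k−1)f/C = -2*(k + 3)*(k**2 + 1)/(k**3 - 8*k - 2), so s_k = R(k)·t_k = (k**3 + 3*k**2 + k + 3)/2**k.
Δs = (-k**3 + 8*k + 2)/(2*2**k), as required.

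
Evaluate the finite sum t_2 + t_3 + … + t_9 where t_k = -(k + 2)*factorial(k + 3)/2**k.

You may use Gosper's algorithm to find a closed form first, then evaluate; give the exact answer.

r(k) = (k + 3)*(k + 4)/(2*(k + 2)) after simplifying.
So A=k/2 + 2 and B=1, with C=k + 2.
Need (k/2 + 2)·f(k+1) − (1)·f(k) = k + 2.
d = 0 from the (1,0,1) case.
A polynomial solution: f(k) = 2.
Then R = B(k−1)f/C = 2/(k + 2), so s_k = R(k)·t_k = -2**(1 - k)*factorial(k + 3).
Δs = -(k + 2)*factorial(k + 3)/2**k, as required.
Evaluate s at k=10 and k=2: -12162150 and -60; difference -12162090.

Σ = -12162090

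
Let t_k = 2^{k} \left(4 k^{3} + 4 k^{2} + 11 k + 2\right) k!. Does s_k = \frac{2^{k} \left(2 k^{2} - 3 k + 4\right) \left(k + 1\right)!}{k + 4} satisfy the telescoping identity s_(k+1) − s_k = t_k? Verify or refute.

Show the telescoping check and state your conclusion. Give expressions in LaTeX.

s_(k+1) = 2**(k + 1)*(2*k**2 + k + 3)*factorial(k + 2)/(k + 5)
s_(k+1) − s_k = 2**k*(4*k**4 + 24*k**3 + 43*k**2 + 63*k + 28)*factorial(k + 1)/((k + 4)*(k + 5))
(s_(k+1) − s_k) − t_k = -3*2**k*(4*k**4 + 20*k**3 + 25*k**2 + 49*k + 4)*factorial(k)/((k + 4)*(k + 5))

Invalid: residual - \frac{3 \cdot 2^{k} \left(4 k^{4} + 20 k^{3} + 25 k^{2} + 49 k + 4\right) k!}{\left(k + 4\right) \left(k + 5\right)} ≠ 0.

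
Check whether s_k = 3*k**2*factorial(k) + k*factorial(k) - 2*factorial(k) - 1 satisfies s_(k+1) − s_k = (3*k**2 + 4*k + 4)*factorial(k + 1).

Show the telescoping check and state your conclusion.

Valid — Δs_k = t_k.

s_(k+1) = 3*k**3*factorial(k) + 10*k**2*factorial(k) + 9*k*factorial(k) + 2*factorial(k) - 1
s_(k+1) − s_k = (3*k**2 + 4*k + 4)*factorial(k + 1)
(s_(k+1) − s_k) − t_k = 0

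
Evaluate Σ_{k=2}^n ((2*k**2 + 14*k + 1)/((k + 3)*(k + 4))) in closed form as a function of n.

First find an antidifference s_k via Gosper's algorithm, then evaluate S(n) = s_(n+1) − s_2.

Step 1: r(k) = (k + 3)*(14*k + 2*(k + 1)**2 + 15)/((k + 5)*(2*k**2 + 14*k + 1)).
Factor: A=k + 3; B=k + 5; C=k**2 + 7*k + 1/2.
Key eq: (k + 3)·f(k+1) = (k + 4)·f(k) + (k**2 + 7*k + 1/2).
Degrees (1,1,2) ⇒ d ≤ 2.
A polynomial solution: f(k) = k*(6*k - 5)/6.
Get s_k = R·t_k = k*(6*k - 5)/(3*(k + 3)) with R(k) = B(k−1)f(k)/C(k) = k*(k + 4)*(6*k - 5)/(3*(2*k**2 + 14*k + 1)).
Verify: (2*k**2 + 14*k + 1)/(k**2 + 7*k + 12) matches t_k.
s_(n+1) = (6*n**2 + 7*n + 1)/(3*(n + 4)) and s_(2) = 14/15, so S(n) = (10*n**2 + 7*n - 17)/(5*(n + 4)).

S(n) = (10*n**2 + 7*n - 17)/(5*(n + 4))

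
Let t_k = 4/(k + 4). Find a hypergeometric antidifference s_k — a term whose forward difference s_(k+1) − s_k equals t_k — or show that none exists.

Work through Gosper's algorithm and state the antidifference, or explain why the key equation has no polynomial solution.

none (Gosper's algorithm certifies no s_k)

Step 1: r(k) = (k + 4)/(k + 5).
Normal form (A,B,C) = (k + 4, k + 5, 1).
Solve (k + 4)·f(k+1) − (k + 4)·f(k) = 1.
d = 0 from the (1,1,0) case.
Write f(k) = c0. Then LHS − RHS = -1, requiring -1 = 0: contradictory. No certificate.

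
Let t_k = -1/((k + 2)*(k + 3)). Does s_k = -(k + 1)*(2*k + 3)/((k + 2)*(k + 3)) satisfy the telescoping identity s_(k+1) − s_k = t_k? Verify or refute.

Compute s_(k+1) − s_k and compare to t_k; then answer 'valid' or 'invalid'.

Invalid: residual 4*(-k - 1)/(k**3 + 9*k**2 + 26*k + 24) ≠ 0.

s_(k+1) = -(k + 2)*(2*k + 5)/((k + 3)*(k + 4))
s_(k+1) − s_k = (-5*k - 8)/(k**3 + 9*k**2 + 26*k + 24)
(s_(k+1) − s_k) − t_k = 4*(-k - 1)/(k**3 + 9*k**2 + 26*k + 24)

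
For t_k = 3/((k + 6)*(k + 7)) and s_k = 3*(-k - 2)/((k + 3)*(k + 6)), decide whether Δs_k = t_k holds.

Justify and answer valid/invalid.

s_(k+1) = 3*(-k - 3)/((k + 4)*(k + 7))
s_(k+1) − s_k = 3*(k**2 + 5*k + 2)/(k**4 + 20*k**3 + 145*k**2 + 450*k + 504)
(s_(k+1) − s_k) − t_k = 6*(-k - 5)/(k**4 + 20*k**3 + 145*k**2 + 450*k + 504)

Invalid: residual 6*(-k - 5)/(k**4 + 20*k**3 + 145*k**2 + 450*k + 504) ≠ 0.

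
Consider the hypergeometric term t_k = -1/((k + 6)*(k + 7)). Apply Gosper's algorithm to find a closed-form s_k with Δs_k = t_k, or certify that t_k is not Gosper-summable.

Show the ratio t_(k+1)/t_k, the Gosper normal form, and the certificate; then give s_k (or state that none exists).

Ratio r(k) = (k + 6)/(k + 8).
Take A(k)=k + 6, B(k)=k + 8, C(k)=1.
Key eq: (k + 6)·f(k+1) = (k + 7)·f(k) + (1).
deg f ≤ 1 (via 1,1,0).
Solve for f: f(k) = k/6 (degree 1 ≤ 1).
So s_k = (B(k−1)f/C)·t_k = (k*(k + 7)/6)·t_k = -k/(6*k + 36).
Δs = -1/(k**2 + 13*k + 42), as required.

s_k = -k/(6*k + 36)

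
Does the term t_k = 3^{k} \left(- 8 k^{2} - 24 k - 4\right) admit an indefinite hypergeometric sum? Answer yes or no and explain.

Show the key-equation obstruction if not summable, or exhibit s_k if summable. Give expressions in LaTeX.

Yes. s_k = 4 \cdot 3^{k} \left(1 - k^{2}\right).

t_(k+1)/t_k = 3*(2*k**2 + 10*k + 9)/(2*k**2 + 6*k + 1).
Take A(k)=3, B(k)=1, C(k)=k**2 + 3*k + 1/2.
f must satisfy (3)·f(k+1) − (1)·f(k) = k**2 + 3*k + 1/2.
d = 2 from the (0,0,2) case.
A polynomial solution: f(k) = (k - 1)*(k + 1)/2.
Certificate R = B(k−1)f/C = (k - 1)*(k + 1)/(2*k**2 + 6*k + 1) gives s_k = 4*3**k*(1 - k**2).
Verify: 4*3**k*(k**2 - 3*(k + 1)**2 + 2) matches t_k.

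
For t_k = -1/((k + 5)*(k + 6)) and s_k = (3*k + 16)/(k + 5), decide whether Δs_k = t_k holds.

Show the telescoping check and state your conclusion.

valid; difference matches t_k

s_(k+1) = (3*k + 19)/(k + 6)
s_(k+1) − s_k = -1/(k**2 + 11*k + 30)
(s_(k+1) − s_k) − t_k = 0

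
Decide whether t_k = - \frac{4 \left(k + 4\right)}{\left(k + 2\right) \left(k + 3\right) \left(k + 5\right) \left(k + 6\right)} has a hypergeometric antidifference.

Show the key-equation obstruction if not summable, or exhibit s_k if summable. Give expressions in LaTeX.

The ratio is (k + 2)*(k + 5)**2/((k + 4)**2*(k + 7)).
Factor: A=k + 2; B=k + 7; C=k**2 + 8*k + 16.
Solve (k + 2)·f(k+1) − (k + 6)·f(k) = k**2 + 8*k + 16.
Degrees (1,1,2) ⇒ d ≤ 4.
Match coefficients ⇒ f(k) = k*(k + 3)*(k + 4)*(k + 7)/20.
So s_k = (B(k−1)f/C)·t_k = (k*(k + 3)*(k + 6)*(k + 7)/(20*(k + 4)))·t_k = k*(-k - 7)/(5*(k**2 + 7*k + 10)).
Δs = 4*(-k - 4)/(k**4 + 16*k**3 + 91*k**2 + 216*k + 180), as required.

Yes. s_k = \frac{k \left(- k - 7\right)}{5 \left(k^{2} + 7 k + 10\right)}.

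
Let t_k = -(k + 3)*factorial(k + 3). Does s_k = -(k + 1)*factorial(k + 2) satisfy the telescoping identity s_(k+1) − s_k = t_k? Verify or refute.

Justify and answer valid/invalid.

s_(k+1) = -(k + 2)*factorial(k + 3)
s_(k+1) − s_k = -(k**2 + 4*k + 5)*factorial(k + 2)
(s_(k+1) − s_k) − t_k = 2*(k + 2)*factorial(k + 2)

Invalid: residual 2*(k + 2)*factorial(k + 2) ≠ 0.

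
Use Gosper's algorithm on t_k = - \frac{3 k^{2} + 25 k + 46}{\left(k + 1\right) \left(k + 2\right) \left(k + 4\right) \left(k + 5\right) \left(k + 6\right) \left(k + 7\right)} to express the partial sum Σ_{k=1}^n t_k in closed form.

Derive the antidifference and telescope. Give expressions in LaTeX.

Compute t_(k+1)/t_k: get (k + 1)*(k + 4)*(25*k + 3*(k + 1)**2 + 71)/((k + 3)*(k + 8)*(3*k**2 + 25*k + 46)).
Gosper form: A/B · C(k+1)/C(k) with A=k + 1, B=k + 8, C=k**3 + 34*k**2/3 + 121*k/3 + 46.
Solve (k + 1)·f(k+1) − (k + 7)·f(k) = k**3 + 34*k**2/3 + 121*k/3 + 46.
d = 6 from the (1,1,3) case.
Coefficient equations give f(k) = k*(k + 2)*(k + 3)*(k + 5)*(k**2 + 11*k + 34)/72.
Certificate R = B(k−1)f/C = k*(k + 2)*(k + 5)*(k + 7)*(k**2 + 11*k + 34)/(24*(3*k**2 + 25*k + 46)) gives s_k = k*(-k**2 - 11*k - 34)/(24*(k**3 + 11*k**2 + 34*k + 24)).
Δs = (-3*k**2 - 25*k - 46)/(k**6 + 25*k**5 + 247*k**4 + 1219*k**3 + 3112*k**2 + 3796*k + 1680), as required.
Σ_(k=1)^n t_k = s_(n+1) − s_(1) = ((-n**3 - 14*n**2 - 59*n - 46)/(24*(n**3 + 14*n**2 + 59*n + 70))) − (-23/840), i.e. n*(-n**2 - 14*n - 59)/(70*(n**3 + 14*n**2 + 59*n + 70)).

S(n) = \frac{n \left(- n^{2} - 14 n - 59\right)}{70 \left(n^{3} + 14 n^{2} + 59 n + 70\right)}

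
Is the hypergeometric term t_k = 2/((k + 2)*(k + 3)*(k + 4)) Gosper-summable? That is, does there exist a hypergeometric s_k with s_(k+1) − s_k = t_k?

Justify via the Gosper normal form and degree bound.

Compute t_(k+1)/t_k: get (k + 2)/(k + 5).
Normal form (A,B,C) = (k + 2, k + 5, 1).
Key eq: (k + 2)·f(k+1) = (k + 4)·f(k) + (1).
deg f ≤ 2 (via 1,1,0).
A polynomial solution: f(k) = k*(k + 5)/12.
So s_k = (B(k−1)f/C)·t_k = (k*(k + 4)*(k + 5)/12)·t_k = k*(k + 5)/(6*(k + 2)*(k + 3)).
Check: Δs_k = 2/(k**3 + 9*k**2 + 26*k + 24). ✓

Yes. s_k = k*(k + 5)/(6*(k + 2)*(k + 3)).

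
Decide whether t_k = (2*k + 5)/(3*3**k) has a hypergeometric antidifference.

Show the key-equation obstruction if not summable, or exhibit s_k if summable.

Yes. s_k = (-k - 3)/3**k.

Step 1: r(k) = (2*k + 7)/(3*(2*k + 5)).
Take A(k)=1/3, B(k)=1, C(k)=k + 5/2.
Set up (1/3)·f(k+1) − (1)·f(k) − (k + 5/2) = 0.
Bound: deg f ≤ 1.
A polynomial solution: f(k) = -3*(k + 3)/2.
So s_k = (B(k−1)f/C)·t_k = (-3*(k + 3)/(2*k + 5))·t_k = (-k - 3)/3**k.
Verify: (2*k + 5)/(3*3**k) matches t_k.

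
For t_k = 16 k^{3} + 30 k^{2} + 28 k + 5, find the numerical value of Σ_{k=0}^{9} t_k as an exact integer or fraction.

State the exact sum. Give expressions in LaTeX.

Σ = 42260

Step 1: r(k) = (16*k**3 + 78*k**2 + 136*k + 79)/(16*k**3 + 30*k**2 + 28*k + 5).
Factor: A=1; B=1; C=k**3 + 15*k**2/8 + 7*k/4 + 5/16.
Solve (1)·f(k+1) − (1)·f(k) = k**3 + 15*k**2/8 + 7*k/4 + 5/16.
From deg A=0, deg B=0, deg C=3: d=4.
Solving with deg f ≤ 4: f(k) = k*(4*k**3 + 2*k**2 + 3*k - 4)/16.
So s_k = (B(k−1)f/C)·t_k = (k*(4*k**3 + 2*k**2 + 3*k - 4)/(16*k**3 + 30*k**2 + 28*k + 5))·t_k = k*(4*k**3 + 2*k**2 + 3*k - 4).
Verify: 16*k**3 + 30*k**2 + 28*k + 5 matches t_k.
Sum = s_(10) − s_(0); s_(10) = 42260, s_(0) = 0 ⇒ 42260.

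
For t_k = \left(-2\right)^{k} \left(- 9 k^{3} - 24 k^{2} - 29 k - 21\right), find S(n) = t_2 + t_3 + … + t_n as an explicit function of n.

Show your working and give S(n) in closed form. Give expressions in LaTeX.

t_(k+1)/t_k = 2*(-9*k**3 - 51*k**2 - 104*k - 83)/(9*k**3 + 24*k**2 + 29*k + 21).
Normal form (A,B,C) = (-2, 1, k**3 + 8*k**2/3 + 29*k/9 + 7/3).
Need (-2)·f(k+1) − (1)·f(k) = k**3 + 8*k**2/3 + 29*k/9 + 7/3.
Bound: deg f ≤ 3.
Solving with deg f ≤ 3: f(k) = -(3*k**3 + 2*k**2 + k + 3)/9.
Get s_k = R·t_k = (-2)**k*(3*k**3 + 2*k**2 + k + 3) with R(k) = B(k−1)f(k)/C(k) = -(3*k**3 + 2*k**2 + k + 3)/(9*k**3 + 24*k**2 + 29*k + 21).
Verify: (-2)**k*(-9*k**3 - 24*k**2 - 29*k - 21) matches t_k.
Σ_(k=2)^n t_k = s_(n+1) − s_(2) = ((-2)**(n + 1)*(3*n**3 + 11*n**2 + 14*n + 9)) − (148), i.e. -6*(-2)**n*n**3 - 22*(-2)**n*n**2 - 18*(-2)**n + 14*(-2)**(n + 1)*n - 148.

S(n) = - 6 \left(-2\right)^{n} n^{3} - 22 \left(-2\right)^{n} n^{2} - 18 \left(-2\right)^{n} + 14 \left(-2\right)^{n + 1} n - 148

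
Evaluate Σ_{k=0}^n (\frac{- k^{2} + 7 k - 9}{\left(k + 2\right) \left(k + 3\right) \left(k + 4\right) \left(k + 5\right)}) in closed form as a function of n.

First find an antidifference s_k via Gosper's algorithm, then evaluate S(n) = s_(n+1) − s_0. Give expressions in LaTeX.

Step 1: r(k) = (k + 2)*(-7*k + (k + 1)**2 + 2)/((k + 6)*(k**2 - 7*k + 9)).
Normal form (A,B,C) = (k + 2, k + 6, k**2 - 7*k + 9).
Key eq: (k + 2)·f(k+1) = (k + 5)·f(k) + (k**2 - 7*k + 9).
From deg A=1, deg B=1, deg C=2: d=3.
Match coefficients ⇒ f(k) = k*(k**2 + k + 34)/8.
So s_k = (B(k−1)f/C)·t_k = (k*(k + 5)*(k**2 + k + 34)/(8*(k**2 - 7*k + 9)))·t_k = k*(-k**2 - k - 34)/(8*(k + 2)*(k + 3)*(k + 4)).
Verify: (-k**2 + 7*k - 9)/(k**4 + 14*k**3 + 71*k**2 + 154*k + 120) matches t_k.
Σ_(k=0)^n t_k = s_(n+1) − s_(0) = ((-n**3 - 4*n**2 - 39*n - 36)/(8*(n**3 + 12*n**2 + 47*n + 60))) − (0), i.e. (-n**3 - 4*n**2 - 39*n - 36)/(8*(n**3 + 12*n**2 + 47*n + 60)).

S(n) = \frac{- n^{3} - 4 n^{2} - 39 n - 36}{8 \left(n^{3} + 12 n^{2} + 47 n + 60\right)}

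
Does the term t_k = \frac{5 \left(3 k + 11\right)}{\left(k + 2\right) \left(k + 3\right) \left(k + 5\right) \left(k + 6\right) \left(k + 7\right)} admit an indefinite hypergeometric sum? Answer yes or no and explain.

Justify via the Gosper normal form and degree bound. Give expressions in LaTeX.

Ratio r(k) = (k + 2)*(k + 5)*(3*k + 14)/((k + 4)*(k + 8)*(3*k + 11)).
Gosper form: A/B · C(k+1)/C(k) with A=k + 2, B=k + 8, C=k**2 + 23*k/3 + 44/3.
Need (k + 2)·f(k+1) − (k + 7)·f(k) = k**2 + 23*k/3 + 44/3.
deg f ≤ 5 (via 1,1,2).
A polynomial solution: f(k) = k*(k + 3)*(k + 4)*(k**2 + 13*k + 52)/180.
Certificate R = B(k−1)f/C = k*(k + 3)*(k + 7)*(k**2 + 13*k + 52)/(60*(3*k + 11)) gives s_k = k*(k**2 + 13*k + 52)/(12*(k**3 + 13*k**2 + 52*k + 60)).
Verify: 5*(3*k + 11)/(k**5 + 23*k**4 + 203*k**3 + 853*k**2 + 1692*k + 1260) matches t_k.

Yes. s_k = \frac{k \left(k^{2} + 13 k + 52\right)}{12 \left(k^{3} + 13 k^{2} + 52 k + 60\right)}.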